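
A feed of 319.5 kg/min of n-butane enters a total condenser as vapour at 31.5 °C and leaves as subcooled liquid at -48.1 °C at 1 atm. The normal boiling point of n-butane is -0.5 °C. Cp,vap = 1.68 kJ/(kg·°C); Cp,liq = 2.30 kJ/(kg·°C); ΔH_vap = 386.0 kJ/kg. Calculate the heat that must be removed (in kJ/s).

Q_c = 2920 kJ/s

vapour 31.5→-0.5 °C: -53.76 kJ/kg
condensation at -0.5 °C: -386 kJ/kg
liquid -0.5→-48.1 °C: -109.48 kJ/kg
Δh = -53.76 + -386 + -109.48 = -549.24 kJ/kg
Q = ṁ·Δh = 319.5 kg/min × -549.24 kJ/kg = -175480 kJ/min
|Q| = 2924.7 kW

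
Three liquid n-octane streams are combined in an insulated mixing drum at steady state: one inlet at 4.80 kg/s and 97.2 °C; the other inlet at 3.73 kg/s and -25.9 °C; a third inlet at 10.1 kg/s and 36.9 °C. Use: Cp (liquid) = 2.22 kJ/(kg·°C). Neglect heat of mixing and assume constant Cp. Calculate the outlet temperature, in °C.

Adiabatic, steady state ⇒ Σ ṁᵢCp,ᵢ(T_out − Tᵢ) = 0
Σ ṁᵢCp,ᵢTᵢ = 4.80×2.22×97.2 + 3.73×2.22×-25.9 + 10.1×2.22×36.9 = 1648.7
Σ ṁᵢCp,ᵢ = 4.80×2.22 + 3.73×2.22 + 10.1×2.22 = 41.359
T_out = 1648.7 / 41.359 = 39.863 °C

T_out = 39.9 °C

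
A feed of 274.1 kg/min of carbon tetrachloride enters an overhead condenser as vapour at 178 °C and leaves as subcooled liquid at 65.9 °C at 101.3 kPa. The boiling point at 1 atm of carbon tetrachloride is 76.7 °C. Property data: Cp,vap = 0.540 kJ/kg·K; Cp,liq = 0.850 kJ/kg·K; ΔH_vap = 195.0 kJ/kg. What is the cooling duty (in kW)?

Q_c = 1180 kW

vapour 178→76.7 °C: -54.702 kJ/kg
condensation at 76.7 °C: -195 kJ/kg
liquid 76.7→65.9 °C: -9.18 kJ/kg
Δh = -54.702 + -195 + -9.18 = -258.88 kJ/kg
Q = ṁ·Δh = 274.1 kg/min × -258.88 kJ/kg = -70960 kJ/min
|Q| = 1182.7 kW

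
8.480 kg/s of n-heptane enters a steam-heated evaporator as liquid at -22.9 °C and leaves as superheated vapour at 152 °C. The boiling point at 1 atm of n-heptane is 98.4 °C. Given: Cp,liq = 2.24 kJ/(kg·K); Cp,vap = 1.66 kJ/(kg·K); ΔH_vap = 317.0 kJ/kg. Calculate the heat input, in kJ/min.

Q = 345000 kJ/min

liquid -22.9→98.4 °C: 271.71 kJ/kg
vaporisation at 98.4 °C: 317 kJ/kg
vapour 98.4→152 °C: 88.976 kJ/kg
Δh = 271.71 + 317 + 88.976 = 677.69 kJ/kg
Q = ṁ·Δh = 8.480 kg/s × 677.69 kJ/kg = 5746.8 kJ/s
|Q| = 5746.8 kW = 344810 kJ/min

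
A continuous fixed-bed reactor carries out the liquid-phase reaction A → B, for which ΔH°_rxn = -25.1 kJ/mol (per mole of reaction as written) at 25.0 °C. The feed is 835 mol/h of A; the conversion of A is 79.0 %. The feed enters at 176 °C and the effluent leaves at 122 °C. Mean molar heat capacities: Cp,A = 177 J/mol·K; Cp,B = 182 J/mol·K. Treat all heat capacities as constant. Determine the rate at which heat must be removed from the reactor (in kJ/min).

Q_out = 404 kJ/min

Extent of reaction ξ = 0.790 × 835 = 659.65 mol/h
Reaction term: ξ·ΔH°_rxn = 659.65 × -25.1 = -16557 kJ/h
Sensible, feed 176→25 °C: -22317 kJ/h
Outlet flows (mol/h): A 175.35, B 659.65
Sensible, products 25→122 °C: 14656 kJ/h
Q = ΔH = -24218 kJ/h = -6.7273 kW
Heat removed = 403.64 kJ/min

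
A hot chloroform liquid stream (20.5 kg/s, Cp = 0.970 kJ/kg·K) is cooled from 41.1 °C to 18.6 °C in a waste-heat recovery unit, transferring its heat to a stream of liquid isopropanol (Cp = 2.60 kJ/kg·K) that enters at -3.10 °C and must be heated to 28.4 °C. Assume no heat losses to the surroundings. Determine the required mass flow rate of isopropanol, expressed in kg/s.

ṁ_c = 5.46 kg/s

Heat released by hot stream: Q = 20.5 × 0.970 × (41.1 − 18.6) = 447.41 kJ/s
Energy balance on cold side (adiabatic exchanger): Q = ṁ_c·Cp_c·(T_c,out − T_c,in)
ṁ_c = 447.41 / [2.60 × (28.4 − -3.10)] = 5.4629 kg/s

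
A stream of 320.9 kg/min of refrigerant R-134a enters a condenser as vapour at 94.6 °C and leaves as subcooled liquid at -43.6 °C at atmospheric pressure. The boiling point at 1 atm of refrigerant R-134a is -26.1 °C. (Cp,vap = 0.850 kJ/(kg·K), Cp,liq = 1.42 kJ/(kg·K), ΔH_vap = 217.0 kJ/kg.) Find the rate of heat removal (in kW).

Q_c = 1840 kW

vapour 94.6→-26.1 °C: -102.59 kJ/kg
condensation at -26.1 °C: -217 kJ/kg
liquid -26.1→-43.6 °C: -24.85 kJ/kg
Δh = -102.59 + -217 + -24.85 = -344.44 kJ/kg
Q = ṁ·Δh = 320.9 kg/min × -344.44 kJ/kg = -110530 kJ/min
|Q| = 1842.2 kW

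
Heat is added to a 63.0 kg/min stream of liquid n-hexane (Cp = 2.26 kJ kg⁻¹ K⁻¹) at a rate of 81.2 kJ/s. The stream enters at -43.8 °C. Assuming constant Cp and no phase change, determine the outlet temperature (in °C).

T_out = -9.58 °C

Q = 81.2 kJ/s = 4872 kJ/min
ΔT = Q/(ṁ·Cp) = 4872/(63.0×2.26) = 34.218 K
T_out = -43.8 + 34.218 = -9.5817 °C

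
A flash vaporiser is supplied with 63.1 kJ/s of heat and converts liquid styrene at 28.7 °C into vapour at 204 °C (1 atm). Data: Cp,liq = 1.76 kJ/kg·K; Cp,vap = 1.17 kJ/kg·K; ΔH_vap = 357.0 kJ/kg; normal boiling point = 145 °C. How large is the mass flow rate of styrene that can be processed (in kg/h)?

Δh = 1.76×(145−28.7) + 357.0 + 1.17×(204−145) = 630.72 kJ/kg
Q = 63.1 kJ/s = 63.1 kJ/s = 227160 kJ/h
ṁ = Q/Δh = 227160 / 630.72 = 360.16 kg/h

ṁ = 360 kg/h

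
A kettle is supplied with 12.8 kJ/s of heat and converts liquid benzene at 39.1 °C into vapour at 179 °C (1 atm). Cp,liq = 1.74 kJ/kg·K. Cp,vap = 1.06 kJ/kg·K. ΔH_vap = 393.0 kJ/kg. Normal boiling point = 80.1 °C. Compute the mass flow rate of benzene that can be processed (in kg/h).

Δh = 1.74×(80.1−39.1) + 393.0 + 1.06×(179−80.1) = 569.17 kJ/kg
Q = 12.8 kJ/s = 12.8 kJ/s = 46080 kJ/h
ṁ = Q/Δh = 46080 / 569.17 = 80.959 kg/h

ṁ = 81.0 kg/h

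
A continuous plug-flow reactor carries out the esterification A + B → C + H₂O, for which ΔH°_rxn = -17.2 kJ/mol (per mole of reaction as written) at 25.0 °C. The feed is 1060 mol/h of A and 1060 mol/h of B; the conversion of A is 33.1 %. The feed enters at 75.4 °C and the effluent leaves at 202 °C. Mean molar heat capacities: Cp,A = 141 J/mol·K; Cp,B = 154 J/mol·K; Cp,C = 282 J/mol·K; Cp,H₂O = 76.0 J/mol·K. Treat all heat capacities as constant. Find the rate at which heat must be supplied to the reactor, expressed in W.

Q_in = 10400 W

Extent of reaction ξ = 0.331 × 1060 = 350.86 mol/h
Reaction term: ξ·ΔH°_rxn = 350.86 × -17.2 = -6034.8 kJ/h
Sensible, feed 75.4→25 °C: -15760 kJ/h
Outlet flows (mol/h): A 709.14, B 709.14, C 350.86, H₂O 350.86
Sensible, products 25→202 °C: 59260 kJ/h
Q = ΔH = 37465 kJ/h = 10.407 kW
Heat supplied = 10407 W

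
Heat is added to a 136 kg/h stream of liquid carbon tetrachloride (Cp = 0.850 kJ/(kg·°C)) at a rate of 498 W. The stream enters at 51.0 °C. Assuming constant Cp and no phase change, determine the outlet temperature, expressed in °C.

T_out = 66.5 °C

Q = 498 W = 1792.8 kJ/h
ΔT = Q/(ṁ·Cp) = 1792.8/(136×0.850) = 15.509 K
T_out = 51.0 + 15.509 = 66.509 °C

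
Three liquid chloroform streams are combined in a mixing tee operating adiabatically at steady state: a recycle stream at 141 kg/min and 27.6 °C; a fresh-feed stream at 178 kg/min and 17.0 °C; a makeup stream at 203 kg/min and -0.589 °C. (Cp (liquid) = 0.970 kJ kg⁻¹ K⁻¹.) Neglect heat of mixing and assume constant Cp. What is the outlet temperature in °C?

T_out = 13.0 °C

Energy balance with Q = 0: Σ ṁᵢCp,ᵢ(T_out − Tᵢ) = 0
Σ ṁᵢCp,ᵢTᵢ = 141×0.970×27.6 + 178×0.970×17.0 + 203×0.970×-0.589 = 6594.1
Σ ṁᵢCp,ᵢ = 141×0.970 + 178×0.970 + 203×0.970 = 506.34
T_out = 6594.1 / 506.34 = 13.023 °C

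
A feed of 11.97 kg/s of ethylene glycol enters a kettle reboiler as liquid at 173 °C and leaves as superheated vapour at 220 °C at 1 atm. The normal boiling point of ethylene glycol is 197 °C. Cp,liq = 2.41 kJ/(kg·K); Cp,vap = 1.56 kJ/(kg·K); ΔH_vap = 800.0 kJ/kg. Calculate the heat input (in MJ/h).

Q = 38500 MJ/h

liquid 173→197 °C: 57.84 kJ/kg
vaporisation at 197 °C: 800 kJ/kg
vapour 197→220 °C: 35.88 kJ/kg
Δh = 57.84 + 800 + 35.88 = 893.72 kJ/kg
Q = ṁ·Δh = 11.97 kg/s × 893.72 kJ/kg = 10698 kJ/s
|Q| = 10698 kW = 38512 MJ/h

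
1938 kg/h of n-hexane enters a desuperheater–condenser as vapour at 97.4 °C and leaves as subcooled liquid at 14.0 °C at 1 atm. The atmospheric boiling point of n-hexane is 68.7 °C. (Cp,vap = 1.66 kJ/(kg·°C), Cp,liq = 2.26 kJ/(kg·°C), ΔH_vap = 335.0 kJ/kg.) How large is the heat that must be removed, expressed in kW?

vapour 97.4→68.7 °C: -47.642 kJ/kg
condensation at 68.7 °C: -335 kJ/kg
liquid 68.7→14.0 °C: -123.62 kJ/kg
Δh = -47.642 + -335 + -123.62 = -506.26 kJ/kg
Q = ṁ·Δh = 1938 kg/h × -506.26 kJ/kg = -981140 kJ/h
|Q| = 272.54 kW

Q_c = 273 kW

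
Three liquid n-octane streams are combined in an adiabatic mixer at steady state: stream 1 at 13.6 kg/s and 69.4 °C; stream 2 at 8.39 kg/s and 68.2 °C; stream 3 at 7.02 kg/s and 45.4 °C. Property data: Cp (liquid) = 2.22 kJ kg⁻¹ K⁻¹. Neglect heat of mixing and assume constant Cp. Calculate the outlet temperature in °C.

T_out = 63.2 °C

Adiabatic, steady state ⇒ Σ ṁᵢCp,ᵢ(T_out − Tᵢ) = 0
Σ ṁᵢCp,ᵢTᵢ = 13.6×2.22×69.4 + 8.39×2.22×68.2 + 7.02×2.22×45.4 = 4073.1
Σ ṁᵢCp,ᵢ = 13.6×2.22 + 8.39×2.22 + 7.02×2.22 = 64.402
T_out = 4073.1 / 64.402 = 63.245 °C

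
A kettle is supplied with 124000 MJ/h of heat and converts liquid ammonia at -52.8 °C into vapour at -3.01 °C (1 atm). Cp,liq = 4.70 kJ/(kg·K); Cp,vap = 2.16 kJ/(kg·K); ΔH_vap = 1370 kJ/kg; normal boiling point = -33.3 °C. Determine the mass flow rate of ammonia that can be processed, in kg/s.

ṁ = 22.6 kg/s

Δh = 4.70×(-33.3−-52.8) + 1370 + 2.16×(-3.01−-33.3) = 1527.1 kJ/kg
Q = 124000 MJ/h = 34444 kJ/s = 34444 kJ/s
ṁ = Q/Δh = 34444 / 1527.1 = 22.556 kg/s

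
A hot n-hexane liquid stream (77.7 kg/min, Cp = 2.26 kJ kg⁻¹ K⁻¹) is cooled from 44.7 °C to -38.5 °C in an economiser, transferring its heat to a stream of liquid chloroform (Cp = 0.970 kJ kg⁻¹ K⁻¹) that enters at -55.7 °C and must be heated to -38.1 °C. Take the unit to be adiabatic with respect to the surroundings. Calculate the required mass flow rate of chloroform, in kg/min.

Heat released by hot stream: Q = 77.7 × 2.26 × (44.7 − -38.5) = 14610 kJ/min
Energy balance on cold side (adiabatic exchanger): Q = ṁ_c·Cp_c·(T_c,out − T_c,in)
ṁ_c = 14610 / [0.970 × (-38.1 − -55.7)] = 855.79 kg/min

ṁ_c = 856 kg/min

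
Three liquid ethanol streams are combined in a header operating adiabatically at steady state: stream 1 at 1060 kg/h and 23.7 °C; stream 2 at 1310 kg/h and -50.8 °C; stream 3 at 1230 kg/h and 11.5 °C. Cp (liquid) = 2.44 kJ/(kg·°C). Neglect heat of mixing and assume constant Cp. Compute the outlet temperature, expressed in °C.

T_out = -7.58 °C

Energy balance with Q = 0: Σ ṁᵢCp,ᵢ(T_out − Tᵢ) = 0
T_out = Σ ṁᵢCp,ᵢTᵢ / Σ ṁᵢCp,ᵢ
      = -66566 / 8784 = -7.5781 °C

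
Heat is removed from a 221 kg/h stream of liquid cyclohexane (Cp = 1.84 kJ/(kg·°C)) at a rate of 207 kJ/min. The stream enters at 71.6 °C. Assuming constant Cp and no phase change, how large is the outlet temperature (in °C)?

Q = 207 kJ/min = 12420 kJ/h
ΔT = Q/(ṁ·Cp) = 12420/(221×1.84) = 30.543 K
T_out = 71.6 − 30.543 = 41.057 °C

T_out = 41.1 °C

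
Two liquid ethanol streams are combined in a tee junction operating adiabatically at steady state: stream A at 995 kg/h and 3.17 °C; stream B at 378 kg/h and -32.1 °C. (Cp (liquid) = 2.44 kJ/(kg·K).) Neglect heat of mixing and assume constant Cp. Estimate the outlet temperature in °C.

No heat crosses the boundary, so H_out = H_in.
T_out = Σ ṁᵢCp,ᵢTᵢ / Σ ṁᵢCp,ᵢ
      = -21910 / 3350.1 = -6.5402 °C

T_out = -6.54 °C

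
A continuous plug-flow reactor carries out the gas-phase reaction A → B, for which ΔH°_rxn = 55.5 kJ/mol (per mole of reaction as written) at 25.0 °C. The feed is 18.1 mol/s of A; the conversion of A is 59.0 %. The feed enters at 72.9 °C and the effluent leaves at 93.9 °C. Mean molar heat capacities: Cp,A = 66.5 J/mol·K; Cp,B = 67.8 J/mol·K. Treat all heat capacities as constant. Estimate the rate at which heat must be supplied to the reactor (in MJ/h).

Q_in = 2230 MJ/h

Extent of reaction ξ = 0.590 × 18.1 = 10.679 mol/s
Reaction term: ξ·ΔH°_rxn = 10.679 × 55.5 = 592.68 kJ/s
Sensible, feed 72.9→25 °C: -57.655 kJ/s
Outlet flows (mol/s): A 7.421, B 10.679
Sensible, products 25→93.9 °C: 83.888 kJ/s
Q = ΔH = 618.92 kJ/s = 618.92 kW
Heat supplied = 2228.1 MJ/h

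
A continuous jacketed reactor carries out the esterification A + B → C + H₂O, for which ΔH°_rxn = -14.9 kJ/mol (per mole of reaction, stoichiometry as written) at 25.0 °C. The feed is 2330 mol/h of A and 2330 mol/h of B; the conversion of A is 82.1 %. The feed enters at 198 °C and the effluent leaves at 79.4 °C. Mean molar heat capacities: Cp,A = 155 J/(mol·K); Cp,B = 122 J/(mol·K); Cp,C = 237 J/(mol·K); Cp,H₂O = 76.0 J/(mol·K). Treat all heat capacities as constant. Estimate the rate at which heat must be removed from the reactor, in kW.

Extent of reaction ξ = 0.821 × 2330 = 1912.9 mol/h
Reaction term: ξ·ΔH°_rxn = 1912.9 × -14.9 = -28503 kJ/h
Sensible, feed 198→25 °C: -111660 kJ/h
Outlet flows (mol/h): A 417.07, B 417.07, C 1912.9, H₂O 1912.9
Sensible, products 25→79.4 °C: 38857 kJ/h
Q = ΔH = -101300 kJ/h = -28.139 kW
Heat removed = 28.139 kW

Q_out = 28.1 kW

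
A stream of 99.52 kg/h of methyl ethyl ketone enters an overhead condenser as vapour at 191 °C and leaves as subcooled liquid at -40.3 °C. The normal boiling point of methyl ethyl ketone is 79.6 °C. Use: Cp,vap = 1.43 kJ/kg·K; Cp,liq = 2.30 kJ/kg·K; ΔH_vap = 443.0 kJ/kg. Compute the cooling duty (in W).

Q_c = 24300 W

vapour 191→79.6 °C: -159.3 kJ/kg
condensation at 79.6 °C: -443 kJ/kg
liquid 79.6→-40.3 °C: -275.77 kJ/kg
Δh = -159.3 + -443 + -275.77 = -878.07 kJ/kg
Q = ṁ·Δh = 99.52 kg/h × -878.07 kJ/kg = -87386 kJ/h
|Q| = 24.274 kW = 24274 W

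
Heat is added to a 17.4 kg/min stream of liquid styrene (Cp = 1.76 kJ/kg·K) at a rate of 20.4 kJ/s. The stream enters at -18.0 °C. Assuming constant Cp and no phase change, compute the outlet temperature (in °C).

T_out = 22.0 °C

Q = 20.4 kJ/s = 1224 kJ/min
ΔT = Q/(ṁ·Cp) = 1224/(17.4×1.76) = 39.969 K
T_out = -18.0 + 39.969 = 21.969 °C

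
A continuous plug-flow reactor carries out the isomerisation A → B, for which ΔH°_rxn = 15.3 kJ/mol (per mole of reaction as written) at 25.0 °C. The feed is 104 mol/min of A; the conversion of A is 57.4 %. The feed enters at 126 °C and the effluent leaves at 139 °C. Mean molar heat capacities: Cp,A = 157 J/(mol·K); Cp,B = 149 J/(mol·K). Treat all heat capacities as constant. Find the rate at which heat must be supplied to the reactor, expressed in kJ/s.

Extent of reaction ξ = 0.574 × 104 = 59.696 mol/min
Reaction term: ξ·ΔH°_rxn = 59.696 × 15.3 = 913.35 kJ/min
Sensible, feed 126→25 °C: -1649.1 kJ/min
Outlet flows (mol/min): A 44.304, B 59.696
Sensible, products 25→139 °C: 1806.9 kJ/min
Q = ΔH = 1071.2 kJ/min = 17.853 kW
Heat supplied = 17.853 kJ/s

Q_in = 17.9 kJ/s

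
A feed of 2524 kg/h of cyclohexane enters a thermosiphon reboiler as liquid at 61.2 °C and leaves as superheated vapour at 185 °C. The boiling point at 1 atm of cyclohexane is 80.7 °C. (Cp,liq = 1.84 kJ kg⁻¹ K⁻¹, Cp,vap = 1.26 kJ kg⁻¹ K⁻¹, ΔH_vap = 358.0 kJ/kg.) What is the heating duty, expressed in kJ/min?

Q = 22100 kJ/min

liquid 61.2→80.7 °C: 35.88 kJ/kg
vaporisation at 80.7 °C: 358 kJ/kg
vapour 80.7→185 °C: 131.42 kJ/kg
Δh = 35.88 + 358 + 131.42 = 525.3 kJ/kg
Q = ṁ·Δh = 2524 kg/h × 525.3 kJ/kg = 1.3259e+06 kJ/h
|Q| = 368.29 kW = 22098 kJ/min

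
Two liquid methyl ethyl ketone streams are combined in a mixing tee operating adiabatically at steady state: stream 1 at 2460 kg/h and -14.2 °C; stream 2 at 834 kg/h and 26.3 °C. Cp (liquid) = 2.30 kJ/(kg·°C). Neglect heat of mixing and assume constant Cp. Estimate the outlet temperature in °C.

T_out = -3.95 °C

No heat crosses the boundary, so H_out = H_in.
Σ ṁᵢCp,ᵢTᵢ = 2460×2.30×-14.2 + 834×2.30×26.3 = -29895
Σ ṁᵢCp,ᵢ = 2460×2.30 + 834×2.30 = 7576.2
T_out = -29895 / 7576.2 = -3.9459 °C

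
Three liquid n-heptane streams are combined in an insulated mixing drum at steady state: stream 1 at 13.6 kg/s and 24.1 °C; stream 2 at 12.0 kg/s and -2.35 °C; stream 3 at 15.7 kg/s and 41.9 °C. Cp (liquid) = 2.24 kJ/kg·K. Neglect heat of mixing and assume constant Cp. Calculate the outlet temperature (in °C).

Energy balance with Q = 0: Σ ṁᵢCp,ᵢ(T_out − Tᵢ) = 0
T_out = Σ ṁᵢCp,ᵢTᵢ / Σ ṁᵢCp,ᵢ
      = 2144.6 / 92.512 = 23.181 °C

T_out = 23.2 °C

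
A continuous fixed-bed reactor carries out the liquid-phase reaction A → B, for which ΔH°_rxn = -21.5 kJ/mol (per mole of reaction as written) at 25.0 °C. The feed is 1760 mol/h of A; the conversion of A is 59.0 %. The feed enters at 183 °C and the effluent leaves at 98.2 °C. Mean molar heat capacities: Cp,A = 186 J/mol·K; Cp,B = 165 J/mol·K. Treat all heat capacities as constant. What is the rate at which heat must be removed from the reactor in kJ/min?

Extent of reaction ξ = 0.590 × 1760 = 1038.4 mol/h
Reaction term: ξ·ΔH°_rxn = 1038.4 × -21.5 = -22326 kJ/h
Sensible, feed 183→25 °C: -51723 kJ/h
Outlet flows (mol/h): A 721.6, B 1038.4
Sensible, products 25→98.2 °C: 22367 kJ/h
Q = ΔH = -51682 kJ/h = -14.356 kW
Heat removed = 861.37 kJ/min

Q_out = 861 kJ/min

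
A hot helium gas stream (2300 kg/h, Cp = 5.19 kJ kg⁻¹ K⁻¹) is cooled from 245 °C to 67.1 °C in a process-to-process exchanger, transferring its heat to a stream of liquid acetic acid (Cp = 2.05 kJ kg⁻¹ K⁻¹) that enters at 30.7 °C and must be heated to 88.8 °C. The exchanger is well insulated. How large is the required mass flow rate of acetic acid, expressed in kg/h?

ṁ_c = 17800 kg/h

Heat released by hot stream: Q = 2300 × 5.19 × (245 − 67.1) = 2.1236e+06 kJ/h
Energy balance on cold side (adiabatic exchanger): Q = ṁ_c·Cp_c·(T_c,out − T_c,in)
ṁ_c = 2.1236e+06 / [2.05 × (88.8 − 30.7)] = 17830 kg/h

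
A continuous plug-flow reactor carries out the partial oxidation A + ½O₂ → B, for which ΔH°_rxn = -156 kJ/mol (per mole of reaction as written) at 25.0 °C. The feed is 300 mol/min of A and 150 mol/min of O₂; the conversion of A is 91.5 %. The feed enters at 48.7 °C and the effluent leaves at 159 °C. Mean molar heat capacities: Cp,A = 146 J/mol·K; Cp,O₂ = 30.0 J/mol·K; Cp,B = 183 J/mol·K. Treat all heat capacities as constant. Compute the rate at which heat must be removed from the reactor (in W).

Extent of reaction ξ = 0.915 × 300 = 274.5 mol/min
Reaction term: ξ·ΔH°_rxn = 274.5 × -156 = -42822 kJ/min
Sensible, feed 48.7→25 °C: -1144.7 kJ/min
Outlet flows (mol/min): A 25.5, O₂ 12.75, B 274.5
Sensible, products 25→159 °C: 7281.4 kJ/min
Q = ΔH = -36685 kJ/min = -611.42 kW
Heat removed = 611420 W

Q_out = 611000 W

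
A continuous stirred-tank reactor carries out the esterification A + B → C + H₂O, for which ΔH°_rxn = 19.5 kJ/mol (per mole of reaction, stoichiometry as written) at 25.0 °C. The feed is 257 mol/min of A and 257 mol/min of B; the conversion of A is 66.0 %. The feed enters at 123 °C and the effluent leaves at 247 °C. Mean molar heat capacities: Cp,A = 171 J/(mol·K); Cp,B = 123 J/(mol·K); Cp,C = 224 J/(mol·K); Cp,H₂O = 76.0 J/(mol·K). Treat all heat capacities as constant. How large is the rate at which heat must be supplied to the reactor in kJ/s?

Extent of reaction ξ = 0.660 × 257 = 169.62 mol/min
Reaction term: ξ·ΔH°_rxn = 169.62 × 19.5 = 3307.6 kJ/min
Sensible, feed 123→25 °C: -7404.7 kJ/min
Outlet flows (mol/min): A 87.38, B 87.38, C 169.62, H₂O 169.62
Sensible, products 25→247 °C: 17000 kJ/min
Q = ΔH = 12903 kJ/min = 215.05 kW
Heat supplied = 215.05 kJ/s

Q_in = 215 kJ/s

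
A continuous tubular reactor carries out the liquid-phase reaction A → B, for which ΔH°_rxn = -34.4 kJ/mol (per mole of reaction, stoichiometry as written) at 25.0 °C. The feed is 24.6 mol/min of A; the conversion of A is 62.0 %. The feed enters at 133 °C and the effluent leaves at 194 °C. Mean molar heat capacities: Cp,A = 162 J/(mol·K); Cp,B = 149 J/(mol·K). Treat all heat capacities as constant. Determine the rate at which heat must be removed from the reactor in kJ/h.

Extent of reaction ξ = 0.620 × 24.6 = 15.252 mol/min
Reaction term: ξ·ΔH°_rxn = 15.252 × -34.4 = -524.67 kJ/min
Sensible, feed 133→25 °C: -430.4 kJ/min
Outlet flows (mol/min): A 9.348, B 15.252
Sensible, products 25→194 °C: 639.99 kJ/min
Q = ΔH = -315.08 kJ/min = -5.2513 kW
Heat removed = 18905 kJ/h

Q_out = 18900 kJ/h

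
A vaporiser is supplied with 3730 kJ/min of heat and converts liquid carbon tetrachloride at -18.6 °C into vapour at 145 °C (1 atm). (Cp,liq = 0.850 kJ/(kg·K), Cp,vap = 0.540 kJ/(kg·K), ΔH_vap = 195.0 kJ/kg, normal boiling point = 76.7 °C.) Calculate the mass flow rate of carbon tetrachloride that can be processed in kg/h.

ṁ = 715 kg/h

Δh = 0.850×(76.7−-18.6) + 195.0 + 0.540×(145−76.7) = 312.89 kJ/kg
Q = 3730 kJ/min = 62.167 kJ/s = 223800 kJ/h
ṁ = Q/Δh = 223800 / 312.89 = 715.27 kg/h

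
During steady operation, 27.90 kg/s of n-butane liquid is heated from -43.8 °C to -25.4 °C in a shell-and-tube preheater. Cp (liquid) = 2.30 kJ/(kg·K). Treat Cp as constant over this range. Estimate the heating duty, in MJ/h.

Q = 4250 MJ/h

Q = ṁ·Cp·ΔT = 27.90 × 2.30 × (-25.4 − -43.8) = 1180.7 kJ/s
Heating duty = 4250.6 MJ/h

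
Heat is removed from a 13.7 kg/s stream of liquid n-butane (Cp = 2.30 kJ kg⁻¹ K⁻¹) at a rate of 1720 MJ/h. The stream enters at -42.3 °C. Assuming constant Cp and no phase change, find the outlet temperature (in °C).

T_out = -57.5 °C

Q = 1720 MJ/h = 477.78 kJ/s
ΔT = Q/(ṁ·Cp) = 477.78/(13.7×2.30) = 15.163 K
T_out = -42.3 − 15.163 = -57.463 °C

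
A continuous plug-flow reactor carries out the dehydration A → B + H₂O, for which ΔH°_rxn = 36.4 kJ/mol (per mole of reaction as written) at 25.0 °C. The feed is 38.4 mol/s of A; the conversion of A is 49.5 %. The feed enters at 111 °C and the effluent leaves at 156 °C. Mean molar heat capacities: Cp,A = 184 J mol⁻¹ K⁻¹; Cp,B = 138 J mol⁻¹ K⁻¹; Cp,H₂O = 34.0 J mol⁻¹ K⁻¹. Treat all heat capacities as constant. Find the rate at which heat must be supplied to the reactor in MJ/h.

Extent of reaction ξ = 0.495 × 38.4 = 19.008 mol/s
Reaction term: ξ·ΔH°_rxn = 19.008 × 36.4 = 691.89 kJ/s
Sensible, feed 111→25 °C: -607.64 kJ/s
Outlet flows (mol/s): A 19.392, B 19.008, H₂O 19.008
Sensible, products 25→156 °C: 895.71 kJ/s
Q = ΔH = 979.96 kJ/s = 979.96 kW
Heat supplied = 3527.9 MJ/h

Q_in = 3530 MJ/h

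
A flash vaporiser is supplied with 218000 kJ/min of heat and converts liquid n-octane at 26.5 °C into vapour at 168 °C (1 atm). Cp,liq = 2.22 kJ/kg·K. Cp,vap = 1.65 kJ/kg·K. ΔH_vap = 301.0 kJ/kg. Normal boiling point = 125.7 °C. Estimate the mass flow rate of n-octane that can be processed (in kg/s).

Δh = 2.22×(125.7−26.5) + 301.0 + 1.65×(168−125.7) = 591.02 kJ/kg
Q = 218000 kJ/min = 3633.3 kJ/s = 3633.3 kJ/s
ṁ = Q/Δh = 3633.3 / 591.02 = 6.1476 kg/s

ṁ = 6.15 kg/s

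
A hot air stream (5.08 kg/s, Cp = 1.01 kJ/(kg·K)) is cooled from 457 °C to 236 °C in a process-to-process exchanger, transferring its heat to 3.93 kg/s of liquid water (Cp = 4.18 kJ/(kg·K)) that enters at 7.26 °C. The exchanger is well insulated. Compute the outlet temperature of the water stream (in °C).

Heat released by hot stream: Q = 5.08 × 1.01 × (457 − 236) = 1133.9 kJ/s
Energy balance on cold side (adiabatic exchanger): Q = ṁ_c·Cp_c·(T_c,out − T_c,in)
T_c,out = 7.26 + 1133.9/(3.93 × 4.18) = 76.285 °C

T_c,out = 76.3 °C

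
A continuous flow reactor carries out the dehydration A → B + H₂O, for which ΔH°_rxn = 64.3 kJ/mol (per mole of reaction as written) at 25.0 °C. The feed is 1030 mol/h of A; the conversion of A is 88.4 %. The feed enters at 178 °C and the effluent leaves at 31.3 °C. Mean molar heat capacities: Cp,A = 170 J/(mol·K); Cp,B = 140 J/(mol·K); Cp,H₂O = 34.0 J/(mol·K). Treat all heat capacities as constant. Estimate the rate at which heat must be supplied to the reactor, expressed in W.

Q_in = 9130 W

Extent of reaction ξ = 0.884 × 1030 = 910.52 mol/h
Reaction term: ξ·ΔH°_rxn = 910.52 × 64.3 = 58546 kJ/h
Sensible, feed 178→25 °C: -26790 kJ/h
Outlet flows (mol/h): A 119.48, B 910.52, H₂O 910.52
Sensible, products 25→31.3 °C: 1126.1 kJ/h
Q = ΔH = 32882 kJ/h = 9.1339 kW
Heat supplied = 9133.9 W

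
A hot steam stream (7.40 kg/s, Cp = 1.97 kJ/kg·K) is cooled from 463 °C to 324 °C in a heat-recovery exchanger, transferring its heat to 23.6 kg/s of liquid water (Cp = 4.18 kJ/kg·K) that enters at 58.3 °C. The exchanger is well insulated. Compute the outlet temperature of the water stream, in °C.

Heat released by hot stream: Q = 7.40 × 1.97 × (463 − 324) = 2026.3 kJ/s
Energy balance on cold side (adiabatic exchanger): Q = ṁ_c·Cp_c·(T_c,out − T_c,in)
T_c,out = 58.3 + 2026.3/(23.6 × 4.18) = 78.841 °C

T_c,out = 78.8 °C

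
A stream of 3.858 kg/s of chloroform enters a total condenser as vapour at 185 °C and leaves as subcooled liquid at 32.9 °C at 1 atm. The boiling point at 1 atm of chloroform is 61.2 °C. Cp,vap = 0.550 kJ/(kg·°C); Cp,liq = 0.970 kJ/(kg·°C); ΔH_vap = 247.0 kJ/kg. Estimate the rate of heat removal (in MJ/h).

Q_c = 4760 MJ/h

vapour 185→61.2 °C: -68.09 kJ/kg
condensation at 61.2 °C: -247 kJ/kg
liquid 61.2→32.9 °C: -27.451 kJ/kg
Δh = -68.09 + -247 + -27.451 = -342.54 kJ/kg
Q = ṁ·Δh = 3.858 kg/s × -342.54 kJ/kg = -1321.5 kJ/s
|Q| = 1321.5 kW = 4757.5 MJ/h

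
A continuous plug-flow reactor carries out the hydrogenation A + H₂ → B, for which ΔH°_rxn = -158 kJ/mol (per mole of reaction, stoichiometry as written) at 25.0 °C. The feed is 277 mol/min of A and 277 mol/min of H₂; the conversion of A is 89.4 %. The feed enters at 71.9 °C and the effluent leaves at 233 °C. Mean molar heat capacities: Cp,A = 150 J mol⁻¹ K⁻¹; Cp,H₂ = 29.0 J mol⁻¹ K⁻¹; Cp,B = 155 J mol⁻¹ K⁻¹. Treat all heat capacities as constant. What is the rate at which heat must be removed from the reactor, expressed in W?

Extent of reaction ξ = 0.894 × 277 = 247.64 mol/min
Reaction term: ξ·ΔH°_rxn = 247.64 × -158 = -39127 kJ/min
Sensible, feed 71.9→25 °C: -2325.4 kJ/min
Outlet flows (mol/min): A 29.362, H₂ 29.362, B 247.64
Sensible, products 25→233 °C: 9077.1 kJ/min
Q = ΔH = -32375 kJ/min = -539.59 kW
Heat removed = 539590 W

Q_out = 540000 W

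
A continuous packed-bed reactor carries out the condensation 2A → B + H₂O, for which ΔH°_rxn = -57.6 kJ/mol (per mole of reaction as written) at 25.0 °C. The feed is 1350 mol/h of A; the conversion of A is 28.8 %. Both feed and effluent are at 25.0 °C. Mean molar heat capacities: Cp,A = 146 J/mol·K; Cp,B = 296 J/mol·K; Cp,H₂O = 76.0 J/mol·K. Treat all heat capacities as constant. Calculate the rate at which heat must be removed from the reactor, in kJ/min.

Q_out = 187 kJ/min

Extent of reaction ξ = 0.288 × 1350 / 2 = 194.4 mol/h
Reaction term: ξ·ΔH°_rxn = 194.4 × -57.6 = -11197 kJ/h
Q = ΔH = -11197 kJ/h = -3.1104 kW
Heat removed = 186.62 kJ/min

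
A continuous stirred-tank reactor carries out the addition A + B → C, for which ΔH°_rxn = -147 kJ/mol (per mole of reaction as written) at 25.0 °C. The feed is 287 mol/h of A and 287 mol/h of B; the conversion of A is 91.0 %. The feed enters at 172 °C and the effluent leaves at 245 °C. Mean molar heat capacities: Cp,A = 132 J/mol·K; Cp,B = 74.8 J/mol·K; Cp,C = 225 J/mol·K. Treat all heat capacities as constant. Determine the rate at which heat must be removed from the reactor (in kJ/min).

Extent of reaction ξ = 0.910 × 287 = 261.17 mol/h
Reaction term: ξ·ΔH°_rxn = 261.17 × -147 = -38392 kJ/h
Sensible, feed 172→25 °C: -8724.7 kJ/h
Outlet flows (mol/h): A 25.83, B 25.83, C 261.17
Sensible, products 25→245 °C: 14103 kJ/h
Q = ΔH = -33014 kJ/h = -9.1704 kW
Heat removed = 550.23 kJ/min

Q_out = 550 kJ/min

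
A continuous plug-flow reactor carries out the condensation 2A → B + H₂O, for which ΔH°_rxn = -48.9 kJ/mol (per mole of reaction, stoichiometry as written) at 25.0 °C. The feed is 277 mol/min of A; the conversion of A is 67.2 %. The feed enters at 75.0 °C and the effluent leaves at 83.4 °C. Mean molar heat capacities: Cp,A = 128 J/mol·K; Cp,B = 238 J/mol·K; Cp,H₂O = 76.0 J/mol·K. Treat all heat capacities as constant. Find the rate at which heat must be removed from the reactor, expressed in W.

Q_out = 65600 W

Extent of reaction ξ = 0.672 × 277 / 2 = 93.072 mol/min
Reaction term: ξ·ΔH°_rxn = 93.072 × -48.9 = -4551.2 kJ/min
Sensible, feed 75.0→25 °C: -1772.8 kJ/min
Outlet flows (mol/min): A 90.856, B 93.072, H₂O 93.072
Sensible, products 25→83.4 °C: 2385.9 kJ/min
Q = ΔH = -3938.1 kJ/min = -65.636 kW
Heat removed = 65636 W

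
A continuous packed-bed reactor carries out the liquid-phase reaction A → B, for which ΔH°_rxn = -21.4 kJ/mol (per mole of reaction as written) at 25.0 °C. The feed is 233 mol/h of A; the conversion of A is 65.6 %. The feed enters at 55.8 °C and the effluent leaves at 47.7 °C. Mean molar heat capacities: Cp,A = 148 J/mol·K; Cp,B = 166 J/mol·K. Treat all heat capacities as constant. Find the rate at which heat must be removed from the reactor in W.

Extent of reaction ξ = 0.656 × 233 = 152.85 mol/h
Reaction term: ξ·ΔH°_rxn = 152.85 × -21.4 = -3270.9 kJ/h
Sensible, feed 55.8→25 °C: -1062.1 kJ/h
Outlet flows (mol/h): A 80.152, B 152.85
Sensible, products 25→47.7 °C: 845.24 kJ/h
Q = ΔH = -3487.8 kJ/h = -0.96884 kW
Heat removed = 968.84 W

Q_out = 969 W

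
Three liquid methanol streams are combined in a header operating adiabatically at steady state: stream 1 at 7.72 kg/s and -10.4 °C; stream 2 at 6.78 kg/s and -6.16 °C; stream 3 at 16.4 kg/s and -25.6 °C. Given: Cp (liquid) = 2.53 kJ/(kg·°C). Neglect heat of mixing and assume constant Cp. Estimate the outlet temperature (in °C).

Energy balance with Q = 0: Σ ṁᵢCp,ᵢ(T_out − Tᵢ) = 0
Σ ṁᵢCp,ᵢTᵢ = 7.72×2.53×-10.4 + 6.78×2.53×-6.16 + 16.4×2.53×-25.6 = -1371
Σ ṁᵢCp,ᵢ = 7.72×2.53 + 6.78×2.53 + 16.4×2.53 = 78.177
T_out = -1371 / 78.177 = -17.537 °C

T_out = -17.5 °C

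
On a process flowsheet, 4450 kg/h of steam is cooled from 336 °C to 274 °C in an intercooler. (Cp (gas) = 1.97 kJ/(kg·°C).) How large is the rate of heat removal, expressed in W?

Q_c = 151000 W

Q = ṁ·Cp·ΔT = 4450 × 1.97 × (274 − 336) = -543520 kJ/h
Converting: 543520 / 3600 s = 150.98 kW
Cooling duty = 150980 W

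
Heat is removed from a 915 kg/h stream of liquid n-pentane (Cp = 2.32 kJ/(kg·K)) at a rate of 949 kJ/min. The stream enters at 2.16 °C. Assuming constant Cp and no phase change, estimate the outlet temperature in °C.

Q = 949 kJ/min = 56940 kJ/h
ΔT = Q/(ṁ·Cp) = 56940/(915×2.32) = 26.823 K
T_out = 2.16 − 26.823 = -24.663 °C

T_out = -24.7 °C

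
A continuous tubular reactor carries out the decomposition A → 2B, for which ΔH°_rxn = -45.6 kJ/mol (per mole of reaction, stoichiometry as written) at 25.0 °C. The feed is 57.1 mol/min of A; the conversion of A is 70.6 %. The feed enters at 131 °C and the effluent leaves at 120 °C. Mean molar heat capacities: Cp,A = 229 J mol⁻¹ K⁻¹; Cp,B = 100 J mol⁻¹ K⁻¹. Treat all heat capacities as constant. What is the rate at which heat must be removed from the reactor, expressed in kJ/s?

Q_out = 34.9 kJ/s

Extent of reaction ξ = 0.706 × 57.1 = 40.313 mol/min
Reaction term: ξ·ΔH°_rxn = 40.313 × -45.6 = -1838.3 kJ/min
Sensible, feed 131→25 °C: -1386 kJ/min
Outlet flows (mol/min): A 16.787, B 80.625
Sensible, products 25→120 °C: 1131.1 kJ/min
Q = ΔH = -2093.2 kJ/min = -34.886 kW
Heat removed = 34.886 kJ/s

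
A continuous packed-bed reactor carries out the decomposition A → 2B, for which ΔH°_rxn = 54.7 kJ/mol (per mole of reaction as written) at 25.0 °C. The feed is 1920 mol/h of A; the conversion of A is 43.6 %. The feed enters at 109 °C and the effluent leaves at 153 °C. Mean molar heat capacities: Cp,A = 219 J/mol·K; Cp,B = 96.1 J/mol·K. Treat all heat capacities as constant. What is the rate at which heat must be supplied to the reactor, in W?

Q_in = 17100 W

Extent of reaction ξ = 0.436 × 1920 = 837.12 mol/h
Reaction term: ξ·ΔH°_rxn = 837.12 × 54.7 = 45790 kJ/h
Sensible, feed 109→25 °C: -35320 kJ/h
Outlet flows (mol/h): A 1082.9, B 1674.2
Sensible, products 25→153 °C: 50950 kJ/h
Q = ΔH = 61420 kJ/h = 17.061 kW
Heat supplied = 17061 W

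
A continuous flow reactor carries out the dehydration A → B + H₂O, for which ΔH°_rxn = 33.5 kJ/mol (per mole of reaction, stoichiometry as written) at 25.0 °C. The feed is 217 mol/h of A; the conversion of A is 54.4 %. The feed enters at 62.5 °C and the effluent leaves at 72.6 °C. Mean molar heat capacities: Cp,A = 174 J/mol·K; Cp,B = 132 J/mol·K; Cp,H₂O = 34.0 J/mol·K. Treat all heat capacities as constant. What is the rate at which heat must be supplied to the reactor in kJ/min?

Extent of reaction ξ = 0.544 × 217 = 118.05 mol/h
Reaction term: ξ·ΔH°_rxn = 118.05 × 33.5 = 3954.6 kJ/h
Sensible, feed 62.5→25 °C: -1415.9 kJ/h
Outlet flows (mol/h): A 98.952, B 118.05, H₂O 118.05
Sensible, products 25→72.6 °C: 1752.3 kJ/h
Q = ΔH = 4291 kJ/h = 1.1919 kW
Heat supplied = 71.517 kJ/min

Q_in = 71.5 kJ/min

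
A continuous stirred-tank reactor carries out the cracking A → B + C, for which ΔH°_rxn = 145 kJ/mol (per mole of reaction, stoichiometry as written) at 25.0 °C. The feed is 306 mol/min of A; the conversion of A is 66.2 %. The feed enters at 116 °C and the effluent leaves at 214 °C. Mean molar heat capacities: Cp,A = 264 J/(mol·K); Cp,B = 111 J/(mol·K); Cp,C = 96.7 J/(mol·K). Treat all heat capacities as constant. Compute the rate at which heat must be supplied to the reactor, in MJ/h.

Extent of reaction ξ = 0.662 × 306 = 202.57 mol/min
Reaction term: ξ·ΔH°_rxn = 202.57 × 145 = 29373 kJ/min
Sensible, feed 116→25 °C: -7351.3 kJ/min
Outlet flows (mol/min): A 103.43, B 202.57, C 202.57
Sensible, products 25→214 °C: 13113 kJ/min
Q = ΔH = 35134 kJ/min = 585.57 kW
Heat supplied = 2108.1 MJ/h

Q_in = 2110 MJ/h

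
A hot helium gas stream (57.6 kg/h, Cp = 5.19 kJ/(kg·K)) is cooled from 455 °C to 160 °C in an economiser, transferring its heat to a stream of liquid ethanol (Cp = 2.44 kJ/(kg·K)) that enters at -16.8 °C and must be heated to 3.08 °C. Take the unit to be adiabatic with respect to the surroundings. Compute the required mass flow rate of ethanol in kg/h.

Heat released by hot stream: Q = 57.6 × 5.19 × (455 − 160) = 88188 kJ/h
Energy balance on cold side (adiabatic exchanger): Q = ṁ_c·Cp_c·(T_c,out − T_c,in)
ṁ_c = 88188 / [2.44 × (3.08 − -16.8)] = 1818 kg/h

ṁ_c = 1820 kg/h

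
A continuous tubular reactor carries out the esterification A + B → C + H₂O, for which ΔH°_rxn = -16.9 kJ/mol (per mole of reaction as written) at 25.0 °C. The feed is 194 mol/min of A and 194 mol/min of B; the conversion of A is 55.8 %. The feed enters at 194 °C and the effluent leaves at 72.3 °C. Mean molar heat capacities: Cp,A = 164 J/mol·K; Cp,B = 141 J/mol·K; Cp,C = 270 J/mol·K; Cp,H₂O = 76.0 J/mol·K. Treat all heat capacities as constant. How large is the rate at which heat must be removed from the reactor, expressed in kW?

Extent of reaction ξ = 0.558 × 194 = 108.25 mol/min
Reaction term: ξ·ΔH°_rxn = 108.25 × -16.9 = -1829.5 kJ/min
Sensible, feed 194→25 °C: -9999.7 kJ/min
Outlet flows (mol/min): A 85.748, B 85.748, C 108.25, H₂O 108.25
Sensible, products 25→72.3 °C: 3008.7 kJ/min
Q = ΔH = -8820.5 kJ/min = -147.01 kW
Heat removed = 147.01 kW

Q_out = 147 kW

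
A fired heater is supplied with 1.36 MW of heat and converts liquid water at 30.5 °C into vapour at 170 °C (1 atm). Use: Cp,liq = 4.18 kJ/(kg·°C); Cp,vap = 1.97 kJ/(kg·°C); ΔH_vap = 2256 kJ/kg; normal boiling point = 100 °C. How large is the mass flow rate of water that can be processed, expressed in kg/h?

Δh = 4.18×(100−30.5) + 2256 + 1.97×(170−100) = 2684.4 kJ/kg
Q = 1.36 MW = 1360 kJ/s = 4.896e+06 kJ/h
ṁ = Q/Δh = 4.896e+06 / 2684.4 = 1823.9 kg/h

ṁ = 1820 kg/h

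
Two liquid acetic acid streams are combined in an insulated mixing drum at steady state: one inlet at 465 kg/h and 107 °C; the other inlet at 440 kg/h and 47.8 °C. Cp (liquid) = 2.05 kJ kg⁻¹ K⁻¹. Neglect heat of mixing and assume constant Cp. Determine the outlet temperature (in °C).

T_out = 78.2 °C

Adiabatic, steady state ⇒ Σ ṁᵢCp,ᵢ(T_out − Tᵢ) = 0
T_out = Σ ṁᵢCp,ᵢTᵢ / Σ ṁᵢCp,ᵢ
      = 145110 / 1855.2 = 78.218 °C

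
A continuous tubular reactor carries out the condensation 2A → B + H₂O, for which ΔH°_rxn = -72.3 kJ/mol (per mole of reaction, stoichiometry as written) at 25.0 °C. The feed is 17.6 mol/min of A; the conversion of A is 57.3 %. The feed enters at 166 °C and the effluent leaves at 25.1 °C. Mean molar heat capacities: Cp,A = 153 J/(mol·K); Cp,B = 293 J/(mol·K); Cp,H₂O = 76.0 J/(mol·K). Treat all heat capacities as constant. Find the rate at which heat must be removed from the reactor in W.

Extent of reaction ξ = 0.573 × 17.6 / 2 = 5.0424 mol/min
Reaction term: ξ·ΔH°_rxn = 5.0424 × -72.3 = -364.57 kJ/min
Sensible, feed 166→25 °C: -379.68 kJ/min
Outlet flows (mol/min): A 7.5152, B 5.0424, H₂O 5.0424
Sensible, products 25→25.1 °C: 0.30105 kJ/min
Q = ΔH = -743.95 kJ/min = -12.399 kW
Heat removed = 12399 W

Q_out = 12400 W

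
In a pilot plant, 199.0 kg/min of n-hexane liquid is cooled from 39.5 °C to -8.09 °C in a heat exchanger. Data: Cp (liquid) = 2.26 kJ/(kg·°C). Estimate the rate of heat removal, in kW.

Q = ṁ·Cp·ΔT = 199.0 × 2.26 × (-8.09 − 39.5) = -21403 kJ/min
Converting: 21403 / 60 s = 356.72 kW

Q_c = 357 kW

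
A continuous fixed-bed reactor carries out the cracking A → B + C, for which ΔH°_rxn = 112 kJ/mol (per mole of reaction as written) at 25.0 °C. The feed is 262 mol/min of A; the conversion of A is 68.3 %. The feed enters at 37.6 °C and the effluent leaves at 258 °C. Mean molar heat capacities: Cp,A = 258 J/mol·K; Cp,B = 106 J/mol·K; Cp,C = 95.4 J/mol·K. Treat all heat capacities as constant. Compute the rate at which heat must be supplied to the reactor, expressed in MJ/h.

Q_in = 1950 MJ/h

Extent of reaction ξ = 0.683 × 262 = 178.95 mol/min
Reaction term: ξ·ΔH°_rxn = 178.95 × 112 = 20042 kJ/min
Sensible, feed 37.6→25 °C: -851.71 kJ/min
Outlet flows (mol/min): A 83.054, B 178.95, C 178.95
Sensible, products 25→258 °C: 13390 kJ/min
Q = ΔH = 32580 kJ/min = 543 kW
Heat supplied = 1954.8 MJ/h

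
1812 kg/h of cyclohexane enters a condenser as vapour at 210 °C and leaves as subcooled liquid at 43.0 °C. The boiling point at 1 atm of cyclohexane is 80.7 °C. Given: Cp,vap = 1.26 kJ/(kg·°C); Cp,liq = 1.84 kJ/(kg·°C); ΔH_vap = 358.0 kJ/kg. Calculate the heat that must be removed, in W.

vapour 210→80.7 °C: -162.92 kJ/kg
condensation at 80.7 °C: -358 kJ/kg
liquid 80.7→43.0 °C: -69.368 kJ/kg
Δh = -162.92 + -358 + -69.368 = -590.29 kJ/kg
Q = ṁ·Δh = 1812 kg/h × -590.29 kJ/kg = -1.0696e+06 kJ/h
|Q| = 297.11 kW = 297110 W

Q_c = 297000 W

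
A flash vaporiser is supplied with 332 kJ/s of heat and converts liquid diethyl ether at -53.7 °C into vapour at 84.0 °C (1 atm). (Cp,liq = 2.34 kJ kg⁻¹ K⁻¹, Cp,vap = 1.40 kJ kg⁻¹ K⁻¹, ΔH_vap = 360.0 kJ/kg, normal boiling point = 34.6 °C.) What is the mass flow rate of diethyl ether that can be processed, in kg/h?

ṁ = 1880 kg/h

Δh = 2.34×(34.6−-53.7) + 360.0 + 1.40×(84.0−34.6) = 635.78 kJ/kg
Q = 332 kJ/s = 332 kJ/s = 1.1952e+06 kJ/h
ṁ = Q/Δh = 1.1952e+06 / 635.78 = 1879.9 kg/h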